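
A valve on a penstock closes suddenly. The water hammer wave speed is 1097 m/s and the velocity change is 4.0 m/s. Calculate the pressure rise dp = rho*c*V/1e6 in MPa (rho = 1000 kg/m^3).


dp = 1000 * 1097 * 4.0 / 1e6 = 4.3880 MPa


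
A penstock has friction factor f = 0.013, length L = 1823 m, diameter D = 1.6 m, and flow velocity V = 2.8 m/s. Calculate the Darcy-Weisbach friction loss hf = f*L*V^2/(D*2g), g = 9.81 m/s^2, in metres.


hf = 0.013 * 1823 * 2.8^2 / (1.6 * 2 * 9.81) = 5.9187 m


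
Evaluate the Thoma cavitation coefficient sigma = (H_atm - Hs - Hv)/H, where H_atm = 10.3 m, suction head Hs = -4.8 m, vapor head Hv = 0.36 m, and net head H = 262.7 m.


sigma = (10.3 - (-4.8) - 0.36) / 262.7 = 0.0561


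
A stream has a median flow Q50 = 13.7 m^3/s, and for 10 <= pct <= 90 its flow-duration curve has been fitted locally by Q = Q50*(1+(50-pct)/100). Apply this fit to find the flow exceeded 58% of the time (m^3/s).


Q = 13.7 * (1 + (50 - 58)/100) = 12.6040 m^3/s


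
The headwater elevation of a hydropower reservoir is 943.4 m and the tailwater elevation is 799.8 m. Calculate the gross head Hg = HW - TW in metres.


Hg = 943.4 - 799.8 = 143.6000 m


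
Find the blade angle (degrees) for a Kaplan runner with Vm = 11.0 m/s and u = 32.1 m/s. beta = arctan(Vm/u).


beta = arctan(11.0 / 32.1) = 18.9155 degrees


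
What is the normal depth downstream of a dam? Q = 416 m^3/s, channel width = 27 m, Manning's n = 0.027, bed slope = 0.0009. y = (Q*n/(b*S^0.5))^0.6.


y = (416 * 0.027 / (27 * 0.0009^0.5))^0.6 = 4.8438 m


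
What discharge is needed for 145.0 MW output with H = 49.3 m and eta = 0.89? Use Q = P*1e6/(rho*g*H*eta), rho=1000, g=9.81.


Q = 145.0 * 1e6 / (1000 * 9.81 * 49.3 * 0.89) = 336.8698 m^3/s


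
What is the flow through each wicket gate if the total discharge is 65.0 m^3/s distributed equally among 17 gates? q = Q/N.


q = 65.0 / 17 = 3.8235 m^3/s


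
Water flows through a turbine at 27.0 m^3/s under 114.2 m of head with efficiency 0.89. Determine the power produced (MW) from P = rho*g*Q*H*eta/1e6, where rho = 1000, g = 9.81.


P = 1000 * 9.81 * 27.0 * 114.2 * 0.89 / 1e6 = 26.9209 MW


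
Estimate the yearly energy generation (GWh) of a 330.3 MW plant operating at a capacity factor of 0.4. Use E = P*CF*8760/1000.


E = 330.3 * 0.4 * 8760 / 1000 = 1157.3712 GWh


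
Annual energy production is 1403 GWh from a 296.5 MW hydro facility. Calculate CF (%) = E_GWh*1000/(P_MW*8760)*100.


CF = 1403 * 1000 / (296.5 * 8760) * 100 = 54.0168 %


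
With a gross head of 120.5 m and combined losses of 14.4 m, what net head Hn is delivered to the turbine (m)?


Hn = 120.5 - 14.4 = 106.1000 m


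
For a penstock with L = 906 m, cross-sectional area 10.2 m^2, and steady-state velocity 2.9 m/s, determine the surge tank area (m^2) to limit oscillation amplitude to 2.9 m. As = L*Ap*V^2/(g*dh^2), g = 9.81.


As = 906 * 10.2 * 2.9^2 / (9.81 * 2.9^2) = 942.0183 m^2


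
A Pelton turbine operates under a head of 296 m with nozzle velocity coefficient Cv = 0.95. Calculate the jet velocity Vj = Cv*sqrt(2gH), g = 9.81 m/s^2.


Vj = 0.95 * sqrt(2*9.81*296) = 72.3967 m/s


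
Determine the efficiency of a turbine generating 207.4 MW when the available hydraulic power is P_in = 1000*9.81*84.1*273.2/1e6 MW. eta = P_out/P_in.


P_in = 1000 * 9.81 * 84.1 * 273.2 / 1e6 = 225.3957 MW
eta = 207.4 / 225.3957 = 0.9202


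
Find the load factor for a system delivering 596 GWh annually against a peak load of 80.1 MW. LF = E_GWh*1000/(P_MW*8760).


LF = 596 * 1000 / (80.1 * 8760) = 0.8494


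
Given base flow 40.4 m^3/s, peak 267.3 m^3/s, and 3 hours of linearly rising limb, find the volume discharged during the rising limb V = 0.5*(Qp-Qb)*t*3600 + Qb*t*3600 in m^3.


V = 0.5*(267.3 - 40.4)*3*3600 + 40.4*3*3600 = 1.6616e+06 m^3


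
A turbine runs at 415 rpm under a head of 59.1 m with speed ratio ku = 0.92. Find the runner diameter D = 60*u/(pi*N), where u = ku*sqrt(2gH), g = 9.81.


u = 0.92 * sqrt(2*9.81*59.1) = 31.3279 m/s
D = 60 * 31.3279 / (pi * 415) = 1.4417 m


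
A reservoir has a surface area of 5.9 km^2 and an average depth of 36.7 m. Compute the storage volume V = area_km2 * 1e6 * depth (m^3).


V = 5.9 * 1e6 * 36.7 = 2.1653e+08 m^3


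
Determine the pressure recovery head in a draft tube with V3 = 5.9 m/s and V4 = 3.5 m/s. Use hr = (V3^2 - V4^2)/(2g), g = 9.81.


hr = (5.9^2 - 3.5^2) / (2*9.81) = 1.1498 m


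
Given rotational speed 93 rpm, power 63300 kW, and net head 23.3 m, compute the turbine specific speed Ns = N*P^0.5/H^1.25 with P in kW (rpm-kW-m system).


Ns = 93 * 63300^0.5 / 23.3^1.25 = 457.0776


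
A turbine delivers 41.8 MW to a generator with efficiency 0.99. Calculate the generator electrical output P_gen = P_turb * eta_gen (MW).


P_gen = 41.8 * 0.99 = 41.3820 MW


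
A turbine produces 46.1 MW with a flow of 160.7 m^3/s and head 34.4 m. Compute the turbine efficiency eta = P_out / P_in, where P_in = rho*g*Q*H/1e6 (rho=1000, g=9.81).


P_in = 1000 * 9.81 * 160.7 * 34.4 / 1e6 = 54.2305 MW
eta = 46.1 / 54.2305 = 0.8501


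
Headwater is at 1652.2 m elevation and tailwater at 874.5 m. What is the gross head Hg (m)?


Hg = 1652.2 - 874.5 = 777.7000 m


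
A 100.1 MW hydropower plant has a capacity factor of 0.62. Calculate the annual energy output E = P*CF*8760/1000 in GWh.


E = 100.1 * 0.62 * 8760 / 1000 = 543.6631 GWh


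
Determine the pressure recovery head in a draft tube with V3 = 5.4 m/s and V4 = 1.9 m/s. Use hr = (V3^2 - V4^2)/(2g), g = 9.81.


hr = (5.4^2 - 1.9^2) / (2*9.81) = 1.3022 m


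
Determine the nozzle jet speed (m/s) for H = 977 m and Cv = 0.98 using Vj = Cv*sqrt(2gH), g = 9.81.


Vj = 0.98 * sqrt(2*9.81*977) = 135.6822 m/s


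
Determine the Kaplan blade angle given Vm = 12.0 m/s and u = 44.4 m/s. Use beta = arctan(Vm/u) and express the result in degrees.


beta = arctan(12.0 / 44.4) = 15.1240 degrees


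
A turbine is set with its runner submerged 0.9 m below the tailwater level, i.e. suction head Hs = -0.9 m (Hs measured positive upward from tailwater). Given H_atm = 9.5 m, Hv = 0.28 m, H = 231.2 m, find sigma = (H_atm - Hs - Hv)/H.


sigma = (9.5 - (-0.9) - 0.28) / 231.2 = 0.0438


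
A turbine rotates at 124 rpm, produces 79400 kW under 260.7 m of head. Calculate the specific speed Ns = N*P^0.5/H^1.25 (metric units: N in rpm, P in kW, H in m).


Ns = 124 * 79400^0.5 / 260.7^1.25 = 33.3546


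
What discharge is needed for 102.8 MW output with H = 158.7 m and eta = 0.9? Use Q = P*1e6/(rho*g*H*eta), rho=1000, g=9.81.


Q = 102.8 * 1e6 / (1000 * 9.81 * 158.7 * 0.9) = 73.3677 m^3/s


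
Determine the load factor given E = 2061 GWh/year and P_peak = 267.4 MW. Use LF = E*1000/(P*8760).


LF = 2061 * 1000 / (267.4 * 8760) = 0.8799


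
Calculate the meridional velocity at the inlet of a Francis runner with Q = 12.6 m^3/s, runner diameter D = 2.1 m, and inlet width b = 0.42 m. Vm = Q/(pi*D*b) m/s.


Vm = 12.6 / (pi * 2.1 * 0.42) = 4.5473 m/s


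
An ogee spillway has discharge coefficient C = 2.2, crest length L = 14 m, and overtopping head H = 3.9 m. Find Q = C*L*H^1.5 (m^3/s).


Q = 2.2 * 14 * 3.9^1.5 = 237.2180 m^3/s


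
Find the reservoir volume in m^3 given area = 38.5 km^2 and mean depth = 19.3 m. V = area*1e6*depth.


V = 38.5 * 1e6 * 19.3 = 7.4305e+08 m^3


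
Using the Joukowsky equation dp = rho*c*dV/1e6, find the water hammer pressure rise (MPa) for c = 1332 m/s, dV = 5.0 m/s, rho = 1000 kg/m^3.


dp = 1000 * 1332 * 5.0 / 1e6 = 6.6600 MPa


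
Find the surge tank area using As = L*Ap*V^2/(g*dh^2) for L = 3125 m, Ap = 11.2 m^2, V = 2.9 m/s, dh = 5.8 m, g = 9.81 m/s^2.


As = 3125 * 11.2 * 2.9^2 / (9.81 * 5.8^2) = 891.9470 m^2


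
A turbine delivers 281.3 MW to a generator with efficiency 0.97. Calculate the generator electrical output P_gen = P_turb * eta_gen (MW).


P_gen = 281.3 * 0.97 = 272.8610 MW


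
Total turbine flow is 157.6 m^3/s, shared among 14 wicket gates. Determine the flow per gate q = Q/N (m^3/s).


q = 157.6 / 14 = 11.2571 m^3/s


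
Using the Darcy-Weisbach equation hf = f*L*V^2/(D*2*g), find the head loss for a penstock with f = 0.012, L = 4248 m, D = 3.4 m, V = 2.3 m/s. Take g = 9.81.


hf = 0.012 * 4248 * 2.3^2 / (3.4 * 2 * 9.81) = 4.0424 m


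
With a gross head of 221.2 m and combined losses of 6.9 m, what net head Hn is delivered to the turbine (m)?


Hn = 221.2 - 6.9 = 214.3000 m


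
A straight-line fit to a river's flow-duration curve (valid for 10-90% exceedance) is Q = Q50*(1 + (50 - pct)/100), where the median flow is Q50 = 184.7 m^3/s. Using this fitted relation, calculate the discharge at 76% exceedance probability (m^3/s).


Q = 184.7 * (1 + (50 - 76)/100) = 136.6780 m^3/s


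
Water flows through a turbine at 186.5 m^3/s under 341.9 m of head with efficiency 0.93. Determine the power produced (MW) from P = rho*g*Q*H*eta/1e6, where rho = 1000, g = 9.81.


P = 1000 * 9.81 * 186.5 * 341.9 * 0.93 / 1e6 = 581.7413 MW


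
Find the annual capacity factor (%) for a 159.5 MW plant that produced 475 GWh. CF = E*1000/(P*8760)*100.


CF = 475 * 1000 / (159.5 * 8760) * 100 = 33.9961 %


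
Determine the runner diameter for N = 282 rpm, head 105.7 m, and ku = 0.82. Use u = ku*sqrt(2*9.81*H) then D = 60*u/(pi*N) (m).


u = 0.82 * sqrt(2*9.81*105.7) = 37.3423 m/s
D = 60 * 37.3423 / (pi * 282) = 2.5290 m


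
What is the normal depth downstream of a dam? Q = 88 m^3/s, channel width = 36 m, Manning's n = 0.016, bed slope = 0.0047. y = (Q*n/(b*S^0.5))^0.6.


y = (88 * 0.016 / (36 * 0.0047^0.5))^0.6 = 0.7141 m


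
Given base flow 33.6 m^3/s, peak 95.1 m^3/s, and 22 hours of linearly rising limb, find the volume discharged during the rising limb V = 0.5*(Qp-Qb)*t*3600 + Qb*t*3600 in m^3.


V = 0.5*(95.1 - 33.6)*22*3600 + 33.6*22*3600 = 5.0965e+06 m^3


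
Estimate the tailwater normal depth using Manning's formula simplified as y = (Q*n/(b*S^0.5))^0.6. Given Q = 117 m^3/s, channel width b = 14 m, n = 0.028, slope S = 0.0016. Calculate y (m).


y = (117 * 0.028 / (14 * 0.0016^0.5))^0.6 = 2.8860 m


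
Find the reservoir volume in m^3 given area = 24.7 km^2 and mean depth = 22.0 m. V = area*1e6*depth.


V = 24.7 * 1e6 * 22.0 = 5.4340e+08 m^3


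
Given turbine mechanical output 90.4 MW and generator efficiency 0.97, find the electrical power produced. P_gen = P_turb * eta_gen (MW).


P_gen = 90.4 * 0.97 = 87.6880 MW


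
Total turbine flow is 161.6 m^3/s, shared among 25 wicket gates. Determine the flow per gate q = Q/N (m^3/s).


q = 161.6 / 25 = 6.4640 m^3/s


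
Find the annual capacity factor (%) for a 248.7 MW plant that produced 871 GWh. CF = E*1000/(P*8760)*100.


CF = 871 * 1000 / (248.7 * 8760) * 100 = 39.9796 %


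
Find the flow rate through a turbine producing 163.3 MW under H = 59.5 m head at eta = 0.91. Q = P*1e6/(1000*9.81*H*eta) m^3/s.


Q = 163.3 * 1e6 / (1000 * 9.81 * 59.5 * 0.91) = 307.4389 m^3/s


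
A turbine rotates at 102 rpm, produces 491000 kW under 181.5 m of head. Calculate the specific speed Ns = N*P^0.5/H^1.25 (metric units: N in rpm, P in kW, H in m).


Ns = 102 * 491000^0.5 / 181.5^1.25 = 107.2865


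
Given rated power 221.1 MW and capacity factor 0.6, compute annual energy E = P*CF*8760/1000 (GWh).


E = 221.1 * 0.6 * 8760 / 1000 = 1162.1016 GWh


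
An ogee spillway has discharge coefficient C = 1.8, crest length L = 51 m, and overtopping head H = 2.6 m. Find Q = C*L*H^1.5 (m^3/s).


Q = 1.8 * 51 * 2.6^1.5 = 384.8599 m^3/s


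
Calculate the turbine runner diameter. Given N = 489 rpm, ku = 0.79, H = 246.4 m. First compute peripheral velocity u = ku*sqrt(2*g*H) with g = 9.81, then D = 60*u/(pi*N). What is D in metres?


u = 0.79 * sqrt(2*9.81*246.4) = 54.9284 m/s
D = 60 * 54.9284 / (pi * 489) = 2.1453 m


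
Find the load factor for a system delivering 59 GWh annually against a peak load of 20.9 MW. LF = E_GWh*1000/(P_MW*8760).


LF = 59 * 1000 / (20.9 * 8760) = 0.3223


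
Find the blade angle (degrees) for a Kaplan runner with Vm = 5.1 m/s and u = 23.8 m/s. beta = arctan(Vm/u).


beta = arctan(5.1 / 23.8) = 12.0948 degrees


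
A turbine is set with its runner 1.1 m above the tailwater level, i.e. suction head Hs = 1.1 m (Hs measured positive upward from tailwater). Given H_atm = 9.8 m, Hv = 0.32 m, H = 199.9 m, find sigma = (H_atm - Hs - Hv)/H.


sigma = (9.8 - 1.1 - 0.32) / 199.9 = 0.0419


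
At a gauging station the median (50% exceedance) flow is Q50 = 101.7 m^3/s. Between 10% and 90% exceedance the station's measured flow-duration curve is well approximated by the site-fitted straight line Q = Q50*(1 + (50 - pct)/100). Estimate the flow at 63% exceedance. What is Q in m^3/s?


Q = 101.7 * (1 + (50 - 63)/100) = 88.4790 m^3/s


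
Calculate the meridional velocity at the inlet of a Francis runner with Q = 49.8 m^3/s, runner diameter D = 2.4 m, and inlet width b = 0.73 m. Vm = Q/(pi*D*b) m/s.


Vm = 49.8 / (pi * 2.4 * 0.73) = 9.0478 m/s


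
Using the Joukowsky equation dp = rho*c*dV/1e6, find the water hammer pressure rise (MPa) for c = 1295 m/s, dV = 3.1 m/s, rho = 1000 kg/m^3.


dp = 1000 * 1295 * 3.1 / 1e6 = 4.0145 MPa


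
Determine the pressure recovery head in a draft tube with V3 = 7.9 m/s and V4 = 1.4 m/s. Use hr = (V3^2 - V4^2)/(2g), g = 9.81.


hr = (7.9^2 - 1.4^2) / (2*9.81) = 3.0810 m


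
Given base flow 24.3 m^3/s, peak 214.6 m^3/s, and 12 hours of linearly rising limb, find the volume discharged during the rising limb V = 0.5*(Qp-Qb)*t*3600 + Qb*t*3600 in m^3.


V = 0.5*(214.6 - 24.3)*12*3600 + 24.3*12*3600 = 5.1602e+06 m^3


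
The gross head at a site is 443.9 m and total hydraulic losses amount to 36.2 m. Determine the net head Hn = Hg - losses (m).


Hn = 443.9 - 36.2 = 407.7000 m


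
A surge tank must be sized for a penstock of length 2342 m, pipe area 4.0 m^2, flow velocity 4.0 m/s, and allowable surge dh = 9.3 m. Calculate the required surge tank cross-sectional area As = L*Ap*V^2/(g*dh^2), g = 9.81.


As = 2342 * 4.0 * 4.0^2 / (9.81 * 9.3^2) = 176.6575 m^2


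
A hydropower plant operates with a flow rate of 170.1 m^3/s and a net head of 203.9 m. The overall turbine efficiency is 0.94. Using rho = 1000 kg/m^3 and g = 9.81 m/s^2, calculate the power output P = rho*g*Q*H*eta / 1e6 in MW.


P = 1000 * 9.81 * 170.1 * 203.9 * 0.94 / 1e6 = 319.8294 MW


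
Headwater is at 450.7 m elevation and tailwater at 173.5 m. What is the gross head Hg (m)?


Hg = 450.7 - 173.5 = 277.2000 m


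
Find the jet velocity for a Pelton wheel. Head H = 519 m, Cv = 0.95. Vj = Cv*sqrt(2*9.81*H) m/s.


Vj = 0.95 * sqrt(2*9.81*519) = 95.8643 m/s


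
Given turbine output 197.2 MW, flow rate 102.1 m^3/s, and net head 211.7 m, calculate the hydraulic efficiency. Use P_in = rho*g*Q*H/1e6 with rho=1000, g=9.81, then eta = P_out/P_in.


P_in = 1000 * 9.81 * 102.1 * 211.7 / 1e6 = 212.0389 MW
eta = 197.2 / 212.0389 = 0.9300


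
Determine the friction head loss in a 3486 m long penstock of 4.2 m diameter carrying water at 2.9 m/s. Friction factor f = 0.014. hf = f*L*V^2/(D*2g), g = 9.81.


hf = 0.014 * 3486 * 2.9^2 / (4.2 * 2 * 9.81) = 4.9808 m


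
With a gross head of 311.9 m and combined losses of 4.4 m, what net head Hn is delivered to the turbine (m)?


Hn = 311.9 - 4.4 = 307.5000 m


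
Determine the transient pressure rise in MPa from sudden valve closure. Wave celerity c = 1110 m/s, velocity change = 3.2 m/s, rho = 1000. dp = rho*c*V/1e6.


dp = 1000 * 1110 * 3.2 / 1e6 = 3.5520 MPa


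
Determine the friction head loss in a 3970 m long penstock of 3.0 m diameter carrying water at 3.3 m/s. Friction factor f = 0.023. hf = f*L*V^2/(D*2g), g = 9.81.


hf = 0.023 * 3970 * 3.3^2 / (3.0 * 2 * 9.81) = 16.8937 m


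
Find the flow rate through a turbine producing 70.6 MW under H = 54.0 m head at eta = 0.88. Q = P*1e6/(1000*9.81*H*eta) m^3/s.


Q = 70.6 * 1e6 / (1000 * 9.81 * 54.0 * 0.88) = 151.4465 m^3/s


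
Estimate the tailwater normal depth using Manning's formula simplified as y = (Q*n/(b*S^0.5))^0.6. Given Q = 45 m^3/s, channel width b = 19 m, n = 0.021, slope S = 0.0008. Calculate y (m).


y = (45 * 0.021 / (19 * 0.0008^0.5))^0.6 = 1.4031 m


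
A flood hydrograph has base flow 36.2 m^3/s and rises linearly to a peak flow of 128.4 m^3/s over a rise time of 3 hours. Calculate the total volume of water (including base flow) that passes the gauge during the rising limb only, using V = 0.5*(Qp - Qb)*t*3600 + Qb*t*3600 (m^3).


V = 0.5*(128.4 - 36.2)*3*3600 + 36.2*3*3600 = 888840.0000 m^3


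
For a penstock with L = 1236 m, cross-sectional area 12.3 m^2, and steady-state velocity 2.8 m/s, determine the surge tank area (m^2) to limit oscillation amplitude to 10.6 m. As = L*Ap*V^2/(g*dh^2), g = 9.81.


As = 1236 * 12.3 * 2.8^2 / (9.81 * 10.6^2) = 108.1332 m^2


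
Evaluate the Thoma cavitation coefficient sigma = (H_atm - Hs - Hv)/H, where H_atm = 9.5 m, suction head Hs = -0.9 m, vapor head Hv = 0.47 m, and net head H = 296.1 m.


sigma = (9.5 - (-0.9) - 0.47) / 296.1 = 0.0335


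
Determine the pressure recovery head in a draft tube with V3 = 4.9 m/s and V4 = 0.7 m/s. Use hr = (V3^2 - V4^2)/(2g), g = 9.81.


hr = (4.9^2 - 0.7^2) / (2*9.81) = 1.1988 m


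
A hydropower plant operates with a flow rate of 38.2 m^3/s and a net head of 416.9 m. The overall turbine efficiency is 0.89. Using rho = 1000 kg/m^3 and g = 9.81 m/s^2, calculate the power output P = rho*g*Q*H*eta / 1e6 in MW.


P = 1000 * 9.81 * 38.2 * 416.9 * 0.89 / 1e6 = 139.0446 MW


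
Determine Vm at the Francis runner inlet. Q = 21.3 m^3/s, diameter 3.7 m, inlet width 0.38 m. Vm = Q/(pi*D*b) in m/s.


Vm = 21.3 / (pi * 3.7 * 0.38) = 4.8222 m/s


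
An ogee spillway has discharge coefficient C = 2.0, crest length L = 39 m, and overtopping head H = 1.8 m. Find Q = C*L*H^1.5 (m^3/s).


Q = 2.0 * 39 * 1.8^1.5 = 188.3664 m^3/s


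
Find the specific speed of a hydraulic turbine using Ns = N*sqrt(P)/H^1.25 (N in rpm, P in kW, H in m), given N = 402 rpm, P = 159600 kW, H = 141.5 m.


Ns = 402 * 159600^0.5 / 141.5^1.25 = 329.0766


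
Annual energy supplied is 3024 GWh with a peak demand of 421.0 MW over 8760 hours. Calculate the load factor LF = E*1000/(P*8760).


LF = 3024 * 1000 / (421.0 * 8760) = 0.8200


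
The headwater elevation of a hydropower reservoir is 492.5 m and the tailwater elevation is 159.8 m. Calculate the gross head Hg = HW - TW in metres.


Hg = 492.5 - 159.8 = 332.7000 m


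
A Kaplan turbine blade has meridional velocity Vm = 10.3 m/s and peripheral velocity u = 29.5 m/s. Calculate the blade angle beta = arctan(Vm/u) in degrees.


beta = arctan(10.3 / 29.5) = 19.2468 degrees


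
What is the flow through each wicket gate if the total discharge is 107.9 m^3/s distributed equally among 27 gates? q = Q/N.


q = 107.9 / 27 = 3.9963 m^3/s


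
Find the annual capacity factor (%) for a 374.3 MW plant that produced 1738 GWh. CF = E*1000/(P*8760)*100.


CF = 1738 * 1000 / (374.3 * 8760) * 100 = 53.0061 %


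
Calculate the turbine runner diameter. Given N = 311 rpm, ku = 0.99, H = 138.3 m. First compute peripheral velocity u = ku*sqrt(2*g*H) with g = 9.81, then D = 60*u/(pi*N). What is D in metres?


u = 0.99 * sqrt(2*9.81*138.3) = 51.5698 m/s
D = 60 * 51.5698 / (pi * 311) = 3.1669 m


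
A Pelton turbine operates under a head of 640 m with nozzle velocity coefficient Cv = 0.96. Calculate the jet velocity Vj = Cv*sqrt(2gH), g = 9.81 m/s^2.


Vj = 0.96 * sqrt(2*9.81*640) = 107.5748 m/s


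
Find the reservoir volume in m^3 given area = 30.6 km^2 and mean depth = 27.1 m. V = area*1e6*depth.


V = 30.6 * 1e6 * 27.1 = 8.2926e+08 m^3


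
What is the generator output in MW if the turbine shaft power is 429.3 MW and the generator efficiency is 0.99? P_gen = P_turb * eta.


P_gen = 429.3 * 0.99 = 425.0070 MW


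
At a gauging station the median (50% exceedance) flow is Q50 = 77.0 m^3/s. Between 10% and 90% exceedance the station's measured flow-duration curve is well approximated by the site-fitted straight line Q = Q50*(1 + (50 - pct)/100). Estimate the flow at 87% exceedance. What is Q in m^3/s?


Q = 77.0 * (1 + (50 - 87)/100) = 48.5100 m^3/s


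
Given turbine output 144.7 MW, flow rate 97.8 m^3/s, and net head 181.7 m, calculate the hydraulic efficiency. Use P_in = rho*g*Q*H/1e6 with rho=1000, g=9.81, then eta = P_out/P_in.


P_in = 1000 * 9.81 * 97.8 * 181.7 / 1e6 = 174.3263 MW
eta = 144.7 / 174.3263 = 0.8301


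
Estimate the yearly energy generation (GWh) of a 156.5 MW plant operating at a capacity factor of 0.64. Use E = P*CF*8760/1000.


E = 156.5 * 0.64 * 8760 / 1000 = 877.4016 GWh


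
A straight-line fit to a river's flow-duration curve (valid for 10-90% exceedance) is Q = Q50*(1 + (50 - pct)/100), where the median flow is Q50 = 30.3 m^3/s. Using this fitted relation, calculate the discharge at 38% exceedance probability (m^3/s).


Q = 30.3 * (1 + (50 - 38)/100) = 33.9360 m^3/s


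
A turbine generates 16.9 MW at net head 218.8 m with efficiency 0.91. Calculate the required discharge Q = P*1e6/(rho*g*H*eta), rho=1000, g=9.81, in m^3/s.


Q = 16.9 * 1e6 / (1000 * 9.81 * 218.8 * 0.91) = 8.6522 m^3/s


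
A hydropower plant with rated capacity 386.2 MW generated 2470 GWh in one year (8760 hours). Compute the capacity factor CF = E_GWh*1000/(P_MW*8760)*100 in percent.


CF = 2470 * 1000 / (386.2 * 8760) * 100 = 73.0097 %


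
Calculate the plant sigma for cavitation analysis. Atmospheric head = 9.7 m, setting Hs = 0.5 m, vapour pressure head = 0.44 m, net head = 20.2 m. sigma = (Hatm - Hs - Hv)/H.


sigma = (9.7 - 0.5 - 0.44) / 20.2 = 0.4337


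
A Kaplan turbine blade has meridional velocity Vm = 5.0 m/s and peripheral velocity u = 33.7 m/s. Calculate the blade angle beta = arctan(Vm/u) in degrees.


beta = arctan(5.0 / 33.7) = 8.4393 degrees


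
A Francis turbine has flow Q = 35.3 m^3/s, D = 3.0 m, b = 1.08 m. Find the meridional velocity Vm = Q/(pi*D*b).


Vm = 35.3 / (pi * 3.0 * 1.08) = 3.4680 m/s


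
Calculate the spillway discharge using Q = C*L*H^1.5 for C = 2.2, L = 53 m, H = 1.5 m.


Q = 2.2 * 53 * 1.5^1.5 = 214.2079 m^3/s


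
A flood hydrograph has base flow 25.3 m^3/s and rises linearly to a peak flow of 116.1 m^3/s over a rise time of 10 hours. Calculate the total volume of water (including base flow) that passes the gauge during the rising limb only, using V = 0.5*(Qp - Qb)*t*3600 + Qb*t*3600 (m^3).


V = 0.5*(116.1 - 25.3)*10*3600 + 25.3*10*3600 = 2.5452e+06 m^3


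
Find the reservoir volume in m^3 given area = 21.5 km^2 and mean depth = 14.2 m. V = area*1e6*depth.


V = 21.5 * 1e6 * 14.2 = 3.0530e+08 m^3


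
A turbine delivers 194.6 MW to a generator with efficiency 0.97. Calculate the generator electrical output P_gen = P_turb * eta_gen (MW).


P_gen = 194.6 * 0.97 = 188.7620 MW


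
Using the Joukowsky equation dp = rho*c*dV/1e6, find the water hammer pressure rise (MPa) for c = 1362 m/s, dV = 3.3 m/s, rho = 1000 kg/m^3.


dp = 1000 * 1362 * 3.3 / 1e6 = 4.4946 MPa


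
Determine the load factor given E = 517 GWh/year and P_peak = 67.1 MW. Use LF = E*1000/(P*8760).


LF = 517 * 1000 / (67.1 * 8760) = 0.8796


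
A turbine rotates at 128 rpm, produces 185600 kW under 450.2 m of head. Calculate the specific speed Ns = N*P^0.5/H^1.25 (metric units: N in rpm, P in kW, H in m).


Ns = 128 * 185600^0.5 / 450.2^1.25 = 26.5915


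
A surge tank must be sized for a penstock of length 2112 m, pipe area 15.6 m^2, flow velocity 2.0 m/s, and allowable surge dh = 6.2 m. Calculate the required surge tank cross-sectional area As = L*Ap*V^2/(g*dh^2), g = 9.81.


As = 2112 * 15.6 * 2.0^2 / (9.81 * 6.2^2) = 349.4830 m^2


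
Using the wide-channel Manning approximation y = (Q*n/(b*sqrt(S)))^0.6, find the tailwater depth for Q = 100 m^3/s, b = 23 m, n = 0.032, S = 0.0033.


y = (100 * 0.032 / (23 * 0.0033^0.5))^0.6 = 1.7002 m


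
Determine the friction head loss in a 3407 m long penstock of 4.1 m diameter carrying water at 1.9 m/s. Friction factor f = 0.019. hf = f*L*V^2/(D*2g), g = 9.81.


hf = 0.019 * 3407 * 1.9^2 / (4.1 * 2 * 9.81) = 2.9050 m


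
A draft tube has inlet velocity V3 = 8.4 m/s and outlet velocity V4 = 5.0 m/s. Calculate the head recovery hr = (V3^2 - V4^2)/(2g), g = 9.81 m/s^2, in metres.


hr = (8.4^2 - 5.0^2) / (2*9.81) = 2.3221 m


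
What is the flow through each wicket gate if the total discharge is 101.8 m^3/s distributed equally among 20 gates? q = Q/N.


q = 101.8 / 20 = 5.0900 m^3/s


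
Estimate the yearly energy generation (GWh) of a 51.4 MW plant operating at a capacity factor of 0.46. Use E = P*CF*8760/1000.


E = 51.4 * 0.46 * 8760 / 1000 = 207.1214 GWh


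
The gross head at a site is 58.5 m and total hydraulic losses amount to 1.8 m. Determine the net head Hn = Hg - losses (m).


Hn = 58.5 - 1.8 = 56.7000 m


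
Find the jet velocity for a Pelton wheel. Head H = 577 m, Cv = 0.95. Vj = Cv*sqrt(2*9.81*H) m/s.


Vj = 0.95 * sqrt(2*9.81*577) = 101.0790 m/s


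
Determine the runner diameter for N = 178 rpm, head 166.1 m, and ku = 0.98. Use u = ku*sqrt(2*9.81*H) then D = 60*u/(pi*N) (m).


u = 0.98 * sqrt(2*9.81*166.1) = 55.9449 m/s
D = 60 * 55.9449 / (pi * 178) = 6.0026 m


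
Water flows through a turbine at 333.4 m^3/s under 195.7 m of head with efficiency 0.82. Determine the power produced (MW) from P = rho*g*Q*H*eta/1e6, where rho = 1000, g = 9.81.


P = 1000 * 9.81 * 333.4 * 195.7 * 0.82 / 1e6 = 524.8549 MW


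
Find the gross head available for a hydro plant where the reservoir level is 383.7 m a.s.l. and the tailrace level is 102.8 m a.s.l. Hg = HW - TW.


Hg = 383.7 - 102.8 = 280.9000 m


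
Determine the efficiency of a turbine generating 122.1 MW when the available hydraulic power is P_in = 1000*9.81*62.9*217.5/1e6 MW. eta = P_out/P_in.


P_in = 1000 * 9.81 * 62.9 * 217.5 / 1e6 = 134.2082 MW
eta = 122.1 / 134.2082 = 0.9098


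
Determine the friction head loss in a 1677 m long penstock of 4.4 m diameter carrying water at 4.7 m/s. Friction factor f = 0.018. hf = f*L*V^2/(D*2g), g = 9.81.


hf = 0.018 * 1677 * 4.7^2 / (4.4 * 2 * 9.81) = 7.7241 m


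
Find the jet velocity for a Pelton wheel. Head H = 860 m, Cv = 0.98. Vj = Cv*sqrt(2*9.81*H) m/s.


Vj = 0.98 * sqrt(2*9.81*860) = 127.2989 m/s


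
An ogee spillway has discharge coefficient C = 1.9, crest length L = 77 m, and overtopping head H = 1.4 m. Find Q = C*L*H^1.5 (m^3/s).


Q = 1.9 * 77 * 1.4^1.5 = 242.3463 m^3/s


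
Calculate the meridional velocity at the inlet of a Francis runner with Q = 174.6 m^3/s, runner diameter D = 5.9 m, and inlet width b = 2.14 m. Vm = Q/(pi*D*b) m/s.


Vm = 174.6 / (pi * 5.9 * 2.14) = 4.4018 m/s


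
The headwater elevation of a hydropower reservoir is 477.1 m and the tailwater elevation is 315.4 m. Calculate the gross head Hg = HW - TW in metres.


Hg = 477.1 - 315.4 = 161.7000 m


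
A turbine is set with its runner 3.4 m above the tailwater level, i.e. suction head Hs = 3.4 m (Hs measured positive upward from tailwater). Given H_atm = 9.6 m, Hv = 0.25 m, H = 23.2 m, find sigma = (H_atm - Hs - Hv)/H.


sigma = (9.6 - 3.4 - 0.25) / 23.2 = 0.2565


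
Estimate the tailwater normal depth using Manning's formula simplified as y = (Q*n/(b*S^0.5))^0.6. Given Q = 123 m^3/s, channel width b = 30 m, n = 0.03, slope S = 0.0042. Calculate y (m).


y = (123 * 0.03 / (30 * 0.0042^0.5))^0.6 = 1.4688 m


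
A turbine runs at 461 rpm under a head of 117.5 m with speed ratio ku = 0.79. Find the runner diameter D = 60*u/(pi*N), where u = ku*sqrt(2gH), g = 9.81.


u = 0.79 * sqrt(2*9.81*117.5) = 37.9311 m/s
D = 60 * 37.9311 / (pi * 461) = 1.5714 m


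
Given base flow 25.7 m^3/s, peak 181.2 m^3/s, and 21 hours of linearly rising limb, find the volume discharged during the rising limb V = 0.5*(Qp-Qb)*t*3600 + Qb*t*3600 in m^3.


V = 0.5*(181.2 - 25.7)*21*3600 + 25.7*21*3600 = 7.8208e+06 m^3


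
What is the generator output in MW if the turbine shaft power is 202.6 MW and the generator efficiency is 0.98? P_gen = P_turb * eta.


P_gen = 202.6 * 0.98 = 198.5480 MW


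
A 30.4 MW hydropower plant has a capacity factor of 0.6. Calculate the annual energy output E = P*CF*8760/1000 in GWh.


E = 30.4 * 0.6 * 8760 / 1000 = 159.7824 GWh


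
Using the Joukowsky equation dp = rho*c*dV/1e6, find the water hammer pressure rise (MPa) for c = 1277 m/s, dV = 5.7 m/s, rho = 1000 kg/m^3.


dp = 1000 * 1277 * 5.7 / 1e6 = 7.2789 MPa


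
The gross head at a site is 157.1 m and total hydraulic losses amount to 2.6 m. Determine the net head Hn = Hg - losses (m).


Hn = 157.1 - 2.6 = 154.5000 m


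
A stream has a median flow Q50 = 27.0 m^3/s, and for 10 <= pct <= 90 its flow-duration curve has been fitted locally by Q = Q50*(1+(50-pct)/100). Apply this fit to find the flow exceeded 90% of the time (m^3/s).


Q = 27.0 * (1 + (50 - 90)/100) = 16.2000 m^3/s


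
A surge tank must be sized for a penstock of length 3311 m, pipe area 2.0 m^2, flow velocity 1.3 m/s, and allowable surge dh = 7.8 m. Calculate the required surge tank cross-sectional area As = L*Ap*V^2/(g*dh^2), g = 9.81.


As = 3311 * 2.0 * 1.3^2 / (9.81 * 7.8^2) = 18.7507 m^2


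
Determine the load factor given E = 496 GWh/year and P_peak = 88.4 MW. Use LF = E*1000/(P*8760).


LF = 496 * 1000 / (88.4 * 8760) = 0.6405


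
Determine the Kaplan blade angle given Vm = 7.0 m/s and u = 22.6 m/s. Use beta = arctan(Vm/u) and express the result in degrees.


beta = arctan(7.0 / 22.6) = 17.2096 degrees


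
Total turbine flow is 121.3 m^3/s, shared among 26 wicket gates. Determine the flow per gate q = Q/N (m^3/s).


q = 121.3 / 26 = 4.6654 m^3/s


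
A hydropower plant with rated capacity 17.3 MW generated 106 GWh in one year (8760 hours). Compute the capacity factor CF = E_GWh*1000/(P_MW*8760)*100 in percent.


CF = 106 * 1000 / (17.3 * 8760) * 100 = 69.9448 %


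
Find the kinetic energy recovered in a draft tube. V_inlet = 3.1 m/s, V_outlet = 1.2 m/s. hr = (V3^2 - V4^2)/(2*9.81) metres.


hr = (3.1^2 - 1.2^2) / (2*9.81) = 0.4164 m


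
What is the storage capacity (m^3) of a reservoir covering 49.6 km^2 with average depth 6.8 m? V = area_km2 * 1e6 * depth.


V = 49.6 * 1e6 * 6.8 = 3.3728e+08 m^3


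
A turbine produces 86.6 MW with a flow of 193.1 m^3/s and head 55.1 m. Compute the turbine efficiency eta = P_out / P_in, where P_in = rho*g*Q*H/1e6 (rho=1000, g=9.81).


P_in = 1000 * 9.81 * 193.1 * 55.1 / 1e6 = 104.3765 MW
eta = 86.6 / 104.3765 = 0.8297


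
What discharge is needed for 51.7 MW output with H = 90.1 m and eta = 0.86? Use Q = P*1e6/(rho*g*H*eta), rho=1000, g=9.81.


Q = 51.7 * 1e6 / (1000 * 9.81 * 90.1 * 0.86) = 68.0140 m^3/s


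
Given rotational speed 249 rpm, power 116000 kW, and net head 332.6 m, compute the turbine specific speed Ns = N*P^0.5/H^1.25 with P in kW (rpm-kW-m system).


Ns = 249 * 116000^0.5 / 332.6^1.25 = 59.7070


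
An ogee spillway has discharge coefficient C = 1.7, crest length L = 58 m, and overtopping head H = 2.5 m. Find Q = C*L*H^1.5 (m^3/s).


Q = 1.7 * 58 * 2.5^1.5 = 389.7507 m^3/s


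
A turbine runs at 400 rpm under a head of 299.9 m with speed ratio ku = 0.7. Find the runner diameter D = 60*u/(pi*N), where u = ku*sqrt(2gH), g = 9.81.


u = 0.7 * sqrt(2*9.81*299.9) = 53.6952 m/s
D = 60 * 53.6952 / (pi * 400) = 2.5638 m


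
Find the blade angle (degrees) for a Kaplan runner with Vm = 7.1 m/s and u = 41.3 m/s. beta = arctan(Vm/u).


beta = arctan(7.1 / 41.3) = 9.7545 degrees


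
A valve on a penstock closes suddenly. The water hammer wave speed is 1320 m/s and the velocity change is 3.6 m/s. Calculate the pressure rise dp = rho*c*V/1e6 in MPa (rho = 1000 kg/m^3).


dp = 1000 * 1320 * 3.6 / 1e6 = 4.7520 MPa


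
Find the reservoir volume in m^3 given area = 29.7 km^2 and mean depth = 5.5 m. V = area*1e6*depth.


V = 29.7 * 1e6 * 5.5 = 1.6335e+08 m^3


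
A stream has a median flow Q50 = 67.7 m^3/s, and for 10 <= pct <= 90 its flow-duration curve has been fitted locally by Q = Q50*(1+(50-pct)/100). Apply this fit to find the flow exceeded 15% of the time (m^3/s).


Q = 67.7 * (1 + (50 - 15)/100) = 91.3950 m^3/s


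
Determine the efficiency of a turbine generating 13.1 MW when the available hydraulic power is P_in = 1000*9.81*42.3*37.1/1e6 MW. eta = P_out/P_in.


P_in = 1000 * 9.81 * 42.3 * 37.1 / 1e6 = 15.3951 MW
eta = 13.1 / 15.3951 = 0.8509


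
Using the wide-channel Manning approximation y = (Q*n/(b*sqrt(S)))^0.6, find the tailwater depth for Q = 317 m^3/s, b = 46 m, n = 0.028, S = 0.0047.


y = (317 * 0.028 / (46 * 0.0047^0.5))^0.6 = 1.8606 m


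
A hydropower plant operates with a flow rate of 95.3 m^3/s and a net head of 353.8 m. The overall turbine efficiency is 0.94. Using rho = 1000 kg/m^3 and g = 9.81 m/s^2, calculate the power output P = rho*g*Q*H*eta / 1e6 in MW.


P = 1000 * 9.81 * 95.3 * 353.8 * 0.94 / 1e6 = 310.9192 MW


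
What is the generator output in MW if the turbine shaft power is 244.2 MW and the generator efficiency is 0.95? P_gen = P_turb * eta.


P_gen = 244.2 * 0.95 = 231.9900 MW


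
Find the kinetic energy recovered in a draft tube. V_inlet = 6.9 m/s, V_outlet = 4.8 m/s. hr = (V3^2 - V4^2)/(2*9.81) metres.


hr = (6.9^2 - 4.8^2) / (2*9.81) = 1.2523 m


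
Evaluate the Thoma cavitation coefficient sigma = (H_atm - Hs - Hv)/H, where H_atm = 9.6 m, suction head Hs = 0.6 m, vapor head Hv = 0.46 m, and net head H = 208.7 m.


sigma = (9.6 - 0.6 - 0.46) / 208.7 = 0.0409


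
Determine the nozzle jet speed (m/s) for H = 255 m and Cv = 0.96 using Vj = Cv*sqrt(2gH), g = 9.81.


Vj = 0.96 * sqrt(2*9.81*255) = 67.9033 m/s


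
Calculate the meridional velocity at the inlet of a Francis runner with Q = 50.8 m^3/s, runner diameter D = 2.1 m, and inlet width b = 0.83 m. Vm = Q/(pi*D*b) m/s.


Vm = 50.8 / (pi * 2.1 * 0.83) = 9.2772 m/s


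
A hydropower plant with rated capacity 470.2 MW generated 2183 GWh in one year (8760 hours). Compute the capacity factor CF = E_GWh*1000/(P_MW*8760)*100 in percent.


CF = 2183 * 1000 / (470.2 * 8760) * 100 = 52.9989 %


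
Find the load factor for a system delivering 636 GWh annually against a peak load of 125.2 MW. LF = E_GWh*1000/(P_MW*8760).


LF = 636 * 1000 / (125.2 * 8760) = 0.5799


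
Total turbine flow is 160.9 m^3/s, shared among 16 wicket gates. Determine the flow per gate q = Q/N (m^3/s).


q = 160.9 / 16 = 10.0563 m^3/s


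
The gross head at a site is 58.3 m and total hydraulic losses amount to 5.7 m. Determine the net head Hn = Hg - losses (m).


Hn = 58.3 - 5.7 = 52.6000 m


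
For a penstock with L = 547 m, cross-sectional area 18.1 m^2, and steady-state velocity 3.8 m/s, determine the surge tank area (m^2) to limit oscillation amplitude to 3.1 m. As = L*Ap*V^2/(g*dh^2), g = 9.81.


As = 547 * 18.1 * 3.8^2 / (9.81 * 3.1^2) = 1516.4940 m^2


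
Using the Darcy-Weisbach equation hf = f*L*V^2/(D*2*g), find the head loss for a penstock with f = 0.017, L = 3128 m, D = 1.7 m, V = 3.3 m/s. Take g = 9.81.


hf = 0.017 * 3128 * 3.3^2 / (1.7 * 2 * 9.81) = 17.3618 m


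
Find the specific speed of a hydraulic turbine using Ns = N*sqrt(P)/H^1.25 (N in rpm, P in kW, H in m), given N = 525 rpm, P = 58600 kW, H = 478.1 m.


Ns = 525 * 58600^0.5 / 478.1^1.25 = 56.8473


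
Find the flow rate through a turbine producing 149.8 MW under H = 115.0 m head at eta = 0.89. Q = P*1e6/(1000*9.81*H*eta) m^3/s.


Q = 149.8 * 1e6 / (1000 * 9.81 * 115.0 * 0.89) = 149.1952 m^3/s


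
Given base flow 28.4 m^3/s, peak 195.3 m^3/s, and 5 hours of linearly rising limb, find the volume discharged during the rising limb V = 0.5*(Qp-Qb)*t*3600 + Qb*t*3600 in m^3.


V = 0.5*(195.3 - 28.4)*5*3600 + 28.4*5*3600 = 2.0133e+06 m^3


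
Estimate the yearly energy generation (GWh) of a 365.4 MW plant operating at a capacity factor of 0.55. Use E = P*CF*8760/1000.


E = 365.4 * 0.55 * 8760 / 1000 = 1760.4972 GWh


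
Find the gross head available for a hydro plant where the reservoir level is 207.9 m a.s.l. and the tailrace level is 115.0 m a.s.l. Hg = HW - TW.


Hg = 207.9 - 115.0 = 92.9000 m


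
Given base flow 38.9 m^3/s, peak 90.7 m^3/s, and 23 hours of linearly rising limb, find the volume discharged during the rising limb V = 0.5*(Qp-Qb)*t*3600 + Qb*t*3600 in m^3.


V = 0.5*(90.7 - 38.9)*23*3600 + 38.9*23*3600 = 5.3654e+06 m^3


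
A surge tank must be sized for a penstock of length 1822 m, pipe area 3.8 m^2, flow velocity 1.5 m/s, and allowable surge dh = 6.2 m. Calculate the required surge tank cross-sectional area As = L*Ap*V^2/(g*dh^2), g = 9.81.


As = 1822 * 3.8 * 1.5^2 / (9.81 * 6.2^2) = 41.3107 m^2


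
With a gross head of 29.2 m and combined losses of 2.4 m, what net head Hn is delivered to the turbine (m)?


Hn = 29.2 - 2.4 = 26.8000 m


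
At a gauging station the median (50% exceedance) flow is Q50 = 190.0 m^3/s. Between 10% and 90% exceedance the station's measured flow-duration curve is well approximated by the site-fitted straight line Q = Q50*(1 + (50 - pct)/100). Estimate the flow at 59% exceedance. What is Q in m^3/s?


Q = 190.0 * (1 + (50 - 59)/100) = 172.9000 m^3/s


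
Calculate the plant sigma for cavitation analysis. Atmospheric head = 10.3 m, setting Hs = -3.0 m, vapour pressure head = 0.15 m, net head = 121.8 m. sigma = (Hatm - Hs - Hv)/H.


sigma = (10.3 - (-3.0) - 0.15) / 121.8 = 0.1080


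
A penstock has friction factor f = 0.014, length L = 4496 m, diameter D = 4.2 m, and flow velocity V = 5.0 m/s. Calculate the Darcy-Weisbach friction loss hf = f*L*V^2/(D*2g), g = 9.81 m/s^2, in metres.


hf = 0.014 * 4496 * 5.0^2 / (4.2 * 2 * 9.81) = 19.0962 m


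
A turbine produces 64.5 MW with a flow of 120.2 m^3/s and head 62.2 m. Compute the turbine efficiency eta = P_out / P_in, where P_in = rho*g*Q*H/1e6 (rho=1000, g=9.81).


P_in = 1000 * 9.81 * 120.2 * 62.2 / 1e6 = 73.3439 MW
eta = 64.5 / 73.3439 = 0.8794


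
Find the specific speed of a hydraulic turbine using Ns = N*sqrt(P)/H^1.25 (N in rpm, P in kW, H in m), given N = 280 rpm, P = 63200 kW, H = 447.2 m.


Ns = 280 * 63200^0.5 / 447.2^1.25 = 34.2286


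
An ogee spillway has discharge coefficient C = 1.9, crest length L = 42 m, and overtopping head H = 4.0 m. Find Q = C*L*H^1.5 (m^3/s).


Q = 1.9 * 42 * 4.0^1.5 = 638.4000 m^3/s


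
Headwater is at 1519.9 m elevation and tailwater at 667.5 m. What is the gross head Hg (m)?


Hg = 1519.9 - 667.5 = 852.4000 m


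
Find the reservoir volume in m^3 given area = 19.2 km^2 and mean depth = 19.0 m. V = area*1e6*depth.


V = 19.2 * 1e6 * 19.0 = 3.6480e+08 m^3


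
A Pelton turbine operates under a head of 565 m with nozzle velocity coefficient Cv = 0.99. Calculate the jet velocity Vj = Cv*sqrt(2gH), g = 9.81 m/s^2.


Vj = 0.99 * sqrt(2*9.81*565) = 104.2339 m/s


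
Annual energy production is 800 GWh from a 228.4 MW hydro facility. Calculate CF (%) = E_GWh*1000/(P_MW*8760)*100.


CF = 800 * 1000 / (228.4 * 8760) * 100 = 39.9843 %


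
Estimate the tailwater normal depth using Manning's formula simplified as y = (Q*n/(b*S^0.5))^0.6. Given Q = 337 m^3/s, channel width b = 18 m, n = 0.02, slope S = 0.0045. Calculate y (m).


y = (337 * 0.02 / (18 * 0.0045^0.5))^0.6 = 2.8059 m
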